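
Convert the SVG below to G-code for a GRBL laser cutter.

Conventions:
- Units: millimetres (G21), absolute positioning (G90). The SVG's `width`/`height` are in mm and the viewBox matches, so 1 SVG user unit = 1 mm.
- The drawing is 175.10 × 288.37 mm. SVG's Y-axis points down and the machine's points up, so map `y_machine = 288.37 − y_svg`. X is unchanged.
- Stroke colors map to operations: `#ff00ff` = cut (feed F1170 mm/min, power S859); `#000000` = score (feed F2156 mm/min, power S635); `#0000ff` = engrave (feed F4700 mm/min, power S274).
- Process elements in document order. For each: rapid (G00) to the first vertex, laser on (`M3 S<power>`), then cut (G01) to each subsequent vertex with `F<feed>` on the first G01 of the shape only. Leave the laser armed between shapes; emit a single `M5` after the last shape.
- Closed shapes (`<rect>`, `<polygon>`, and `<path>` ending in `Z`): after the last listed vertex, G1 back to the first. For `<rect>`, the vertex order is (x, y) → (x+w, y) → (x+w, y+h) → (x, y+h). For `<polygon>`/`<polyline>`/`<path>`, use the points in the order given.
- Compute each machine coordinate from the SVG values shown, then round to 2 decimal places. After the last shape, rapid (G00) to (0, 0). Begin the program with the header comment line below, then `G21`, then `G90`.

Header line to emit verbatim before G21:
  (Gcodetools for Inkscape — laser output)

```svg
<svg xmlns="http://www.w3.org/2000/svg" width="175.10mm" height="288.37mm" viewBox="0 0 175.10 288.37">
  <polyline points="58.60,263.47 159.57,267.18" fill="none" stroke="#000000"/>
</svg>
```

(Gcodetools for Inkscape — laser output)
G21
G90
G00 X58.60 Y24.90
M3 S635
G01 X159.57 Y21.19 F2156
M5
G00 X0.00 Y0.00

1 u = 1 mm; y_m = 288.37 − y.

[1] `<polyline>` line segment, #000000→score S635 F2156: (58.60,24.90) → (159.57,21.19)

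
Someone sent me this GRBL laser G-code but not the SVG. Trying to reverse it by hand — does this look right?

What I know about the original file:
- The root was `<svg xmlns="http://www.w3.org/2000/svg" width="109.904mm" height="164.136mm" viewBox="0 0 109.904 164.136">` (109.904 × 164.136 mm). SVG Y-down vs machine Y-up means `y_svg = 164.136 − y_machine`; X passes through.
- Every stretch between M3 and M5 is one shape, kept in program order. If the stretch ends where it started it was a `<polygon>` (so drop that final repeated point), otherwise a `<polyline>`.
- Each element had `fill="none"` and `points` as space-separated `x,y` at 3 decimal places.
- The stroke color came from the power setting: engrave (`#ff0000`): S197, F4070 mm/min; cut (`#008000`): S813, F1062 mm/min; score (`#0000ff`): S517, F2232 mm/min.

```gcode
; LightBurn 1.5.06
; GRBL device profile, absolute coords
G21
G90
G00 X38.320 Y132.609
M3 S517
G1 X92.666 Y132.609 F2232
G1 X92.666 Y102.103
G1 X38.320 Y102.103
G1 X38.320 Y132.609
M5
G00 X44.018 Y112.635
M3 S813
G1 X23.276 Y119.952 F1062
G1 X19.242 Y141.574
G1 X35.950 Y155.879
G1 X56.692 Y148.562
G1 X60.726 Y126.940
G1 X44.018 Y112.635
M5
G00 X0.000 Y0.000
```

<svg xmlns="http://www.w3.org/2000/svg" width="109.904mm" height="164.136mm" viewBox="0 0 109.904 164.136">
  <polygon points="38.320,31.527 92.666,31.527 92.666,62.033 38.320,62.033" fill="none" stroke="#0000ff"/>
  <polygon points="44.018,51.501 23.276,44.184 19.242,22.562 35.950,8.257 56.692,15.574 60.726,37.196" fill="none" stroke="#008000"/>
</svg>

y_svg = 164.136 − y_m.

[1] S517→`#0000ff` (score); closed run; points: 38.320,31.527 92.666,31.527 92.666,62.033 38.320,62.033

[2] S813→`#008000` (cut); closed run; points: 44.018,51.501 23.276,44.184 19.242,22.562 35.950,8.257 56.692,15.574 60.726,37.196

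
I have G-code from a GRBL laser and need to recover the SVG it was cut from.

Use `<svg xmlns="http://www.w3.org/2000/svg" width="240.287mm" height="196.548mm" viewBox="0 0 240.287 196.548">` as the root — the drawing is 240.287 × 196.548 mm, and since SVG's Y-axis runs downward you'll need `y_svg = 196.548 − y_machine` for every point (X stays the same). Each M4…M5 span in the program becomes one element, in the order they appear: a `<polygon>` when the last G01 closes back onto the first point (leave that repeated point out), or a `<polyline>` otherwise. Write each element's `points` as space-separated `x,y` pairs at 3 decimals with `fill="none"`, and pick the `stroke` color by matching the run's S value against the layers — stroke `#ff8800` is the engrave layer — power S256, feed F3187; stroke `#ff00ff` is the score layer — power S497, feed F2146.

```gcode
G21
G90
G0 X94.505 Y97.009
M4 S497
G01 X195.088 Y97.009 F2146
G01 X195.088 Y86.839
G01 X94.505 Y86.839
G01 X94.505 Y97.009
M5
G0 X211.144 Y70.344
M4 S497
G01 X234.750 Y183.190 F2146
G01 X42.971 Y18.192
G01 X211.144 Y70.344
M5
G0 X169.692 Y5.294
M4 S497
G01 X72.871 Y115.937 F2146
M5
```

<svg xmlns="http://www.w3.org/2000/svg" width="240.287mm" height="196.548mm" viewBox="0 0 240.287 196.548">
  <polygon points="94.505,99.539 195.088,99.539 195.088,109.709 94.505,109.709" fill="none" stroke="#ff00ff"/>
  <polygon points="211.144,126.204 234.750,13.358 42.971,178.356" fill="none" stroke="#ff00ff"/>
  <polyline points="169.692,191.254 72.871,80.611" fill="none" stroke="#ff00ff"/>
</svg>

y_svg = 196.548 − y_m. Every run uses S497, so all elements get stroke `#ff00ff` (score).

[1] closed run; points: 94.505,99.539 195.088,99.539 195.088,109.709 94.505,109.709

[2] closed run; points: 211.144,126.204 234.750,13.358 42.971,178.356

[3] open run; points: 169.692,191.254 72.871,80.611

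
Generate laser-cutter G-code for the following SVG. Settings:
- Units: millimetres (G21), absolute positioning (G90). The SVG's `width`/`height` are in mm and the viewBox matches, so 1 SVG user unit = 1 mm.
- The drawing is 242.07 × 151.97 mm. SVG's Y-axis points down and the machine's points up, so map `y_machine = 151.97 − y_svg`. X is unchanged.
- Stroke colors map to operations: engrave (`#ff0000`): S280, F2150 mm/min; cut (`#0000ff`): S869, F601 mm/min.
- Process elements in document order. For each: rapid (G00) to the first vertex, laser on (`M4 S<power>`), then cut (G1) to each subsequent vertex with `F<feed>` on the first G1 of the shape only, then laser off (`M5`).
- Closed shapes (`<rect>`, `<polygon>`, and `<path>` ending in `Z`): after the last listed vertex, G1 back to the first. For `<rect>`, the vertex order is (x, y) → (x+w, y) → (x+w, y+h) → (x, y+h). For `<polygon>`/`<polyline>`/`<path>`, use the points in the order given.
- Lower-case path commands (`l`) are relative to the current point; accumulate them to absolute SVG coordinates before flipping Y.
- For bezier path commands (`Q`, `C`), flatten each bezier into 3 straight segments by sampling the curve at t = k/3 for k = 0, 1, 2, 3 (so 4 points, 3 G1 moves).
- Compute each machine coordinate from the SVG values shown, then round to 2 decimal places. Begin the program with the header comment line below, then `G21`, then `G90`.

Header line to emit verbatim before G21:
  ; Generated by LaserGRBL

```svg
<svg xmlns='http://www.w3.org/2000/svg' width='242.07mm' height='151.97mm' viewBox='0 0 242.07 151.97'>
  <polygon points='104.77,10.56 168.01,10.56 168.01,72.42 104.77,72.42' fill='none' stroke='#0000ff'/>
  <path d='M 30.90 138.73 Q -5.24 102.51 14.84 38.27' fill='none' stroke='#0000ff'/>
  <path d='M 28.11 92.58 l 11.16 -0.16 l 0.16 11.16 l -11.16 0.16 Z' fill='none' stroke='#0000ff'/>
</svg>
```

Since the viewBox matches the mm dimensions, user units are millimetres directly. The only transform is the Y-flip y_m = 151.97 − y_svg.

Shape 1 is a rectangle drawn with `<polygon>`. Its stroke #0000ff means cut at S869, F601. After flipping Y the toolpath is (104.77,141.41) → (168.01,141.41) → (168.01,79.55) → (104.77,79.55) → (104.77,141.41), returning to the start.

Shape 2 is a quadratic bezier drawn with `<path>`. Its stroke #0000ff means cut at S869, F601. After flipping Y the toolpath is (30.90,13.24) → (13.05,40.50) → (7.70,73.99) → (14.84,113.70).

Shape 3 is a regular polygon drawn with `<path>`. Its stroke #0000ff means cut at S869, F601. After flipping Y the toolpath is (28.11,59.39) → (39.27,59.55) → (39.43,48.39) → (28.27,48.23) → (28.11,59.39), returning to the start.

; Generated by LaserGRBL
G21
G90
G00 X104.77 Y141.41
M4 S869
G1 X168.01 Y141.41 F601
G1 X168.01 Y79.55
G1 X104.77 Y79.55
G1 X104.77 Y141.41
M5
G00 X30.90 Y13.24
M4 S869
G1 X13.05 Y40.50 F601
G1 X7.70 Y73.99
G1 X14.84 Y113.70
M5
G00 X28.11 Y59.39
M4 S869
G1 X39.27 Y59.55 F601
G1 X39.43 Y48.39
G1 X28.27 Y48.23
G1 X28.11 Y59.39
M5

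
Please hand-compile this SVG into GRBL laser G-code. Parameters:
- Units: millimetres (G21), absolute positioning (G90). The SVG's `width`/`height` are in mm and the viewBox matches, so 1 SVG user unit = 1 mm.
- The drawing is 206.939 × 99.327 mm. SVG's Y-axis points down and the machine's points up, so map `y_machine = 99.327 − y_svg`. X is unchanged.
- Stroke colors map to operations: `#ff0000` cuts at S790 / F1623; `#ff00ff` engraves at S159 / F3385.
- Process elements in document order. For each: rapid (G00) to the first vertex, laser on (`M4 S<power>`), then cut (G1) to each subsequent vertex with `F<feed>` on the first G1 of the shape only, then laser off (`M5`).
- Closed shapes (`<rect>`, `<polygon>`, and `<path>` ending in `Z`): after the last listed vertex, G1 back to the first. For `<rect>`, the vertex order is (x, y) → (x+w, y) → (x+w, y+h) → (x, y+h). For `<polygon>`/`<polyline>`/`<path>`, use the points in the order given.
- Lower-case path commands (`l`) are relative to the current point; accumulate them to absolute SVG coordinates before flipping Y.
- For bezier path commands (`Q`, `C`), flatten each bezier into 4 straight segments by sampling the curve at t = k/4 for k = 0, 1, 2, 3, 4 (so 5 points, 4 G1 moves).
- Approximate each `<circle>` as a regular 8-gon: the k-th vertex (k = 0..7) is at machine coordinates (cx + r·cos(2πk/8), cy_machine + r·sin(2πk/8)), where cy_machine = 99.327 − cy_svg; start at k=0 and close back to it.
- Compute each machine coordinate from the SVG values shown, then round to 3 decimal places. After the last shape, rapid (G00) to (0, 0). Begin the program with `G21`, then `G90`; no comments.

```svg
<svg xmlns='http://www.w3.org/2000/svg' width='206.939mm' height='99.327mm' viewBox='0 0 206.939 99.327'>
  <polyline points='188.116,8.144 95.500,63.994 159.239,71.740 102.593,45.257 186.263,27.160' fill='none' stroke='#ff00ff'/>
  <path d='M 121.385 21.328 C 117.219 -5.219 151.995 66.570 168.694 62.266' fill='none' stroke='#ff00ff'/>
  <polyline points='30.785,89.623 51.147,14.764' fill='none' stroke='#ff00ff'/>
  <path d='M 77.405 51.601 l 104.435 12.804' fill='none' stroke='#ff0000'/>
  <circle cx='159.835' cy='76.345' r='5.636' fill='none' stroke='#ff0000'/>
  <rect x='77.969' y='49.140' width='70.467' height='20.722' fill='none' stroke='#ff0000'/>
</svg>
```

G21
G90
G00 X188.116 Y91.183
M4 S159
G1 X95.500 Y35.333 F3385
G1 X159.239 Y27.587
G1 X102.593 Y54.070
G1 X186.263 Y72.167
M5
G00 X121.385 Y77.999
M4 S159
G1 X124.671 Y82.197 F3385
G1 X137.215 Y65.871
G1 X153.671 Y45.375
G1 X168.694 Y37.061
M5
G00 X30.785 Y9.704
M4 S159
G1 X51.147 Y84.563 F3385
M5
G00 X77.405 Y47.726
M4 S790
G1 X181.840 Y34.922 F1623
M5
G00 X165.471 Y22.982
M4 S790
G1 X163.820 Y26.967 F1623
G1 X159.835 Y28.618
G1 X155.850 Y26.967
G1 X154.199 Y22.982
G1 X155.850 Y18.997
G1 X159.835 Y17.346
G1 X163.820 Y18.997
G1 X165.471 Y22.982
M5
G00 X77.969 Y50.187
M4 S790
G1 X148.436 Y50.187 F1623
G1 X148.436 Y29.465
G1 X77.969 Y29.465
G1 X77.969 Y50.187
M5
G00 X0.000 Y0.000

1 u = 1 mm; y_m = 99.327 − y.

[1] `<polyline>` open polyline, #ff00ff→engrave S159 F3385: (188.116,91.183) → (95.500,35.333) → (159.239,27.587) → (102.593,54.070) → (186.263,72.167)

[2] `<path>` cubic bezier, #ff00ff→engrave S159 F3385: (121.385,77.999) → (124.671,82.197) → (137.215,65.871) → (153.671,45.375) → (168.694,37.061)

[3] `<polyline>` line segment, #ff00ff→engrave S159 F3385: (30.785,9.704) → (51.147,84.563)

[4] `<path>` line segment, #ff0000→cut S790 F1623: (77.405,47.726) → (181.840,34.922)

[5] `<circle>` circle, #ff0000→cut S790 F1623: (165.471,22.982) → (163.820,26.967) → (159.835,28.618) → (155.850,26.967) → (154.199,22.982) → (155.850,18.997) → (159.835,17.346) → (163.820,18.997) → (165.471,22.982) (closed)

[6] `<rect>` rectangle, #ff0000→cut S790 F1623: (77.969,50.187) → (148.436,50.187) → (148.436,29.465) → (77.969,29.465) → (77.969,50.187) (closed)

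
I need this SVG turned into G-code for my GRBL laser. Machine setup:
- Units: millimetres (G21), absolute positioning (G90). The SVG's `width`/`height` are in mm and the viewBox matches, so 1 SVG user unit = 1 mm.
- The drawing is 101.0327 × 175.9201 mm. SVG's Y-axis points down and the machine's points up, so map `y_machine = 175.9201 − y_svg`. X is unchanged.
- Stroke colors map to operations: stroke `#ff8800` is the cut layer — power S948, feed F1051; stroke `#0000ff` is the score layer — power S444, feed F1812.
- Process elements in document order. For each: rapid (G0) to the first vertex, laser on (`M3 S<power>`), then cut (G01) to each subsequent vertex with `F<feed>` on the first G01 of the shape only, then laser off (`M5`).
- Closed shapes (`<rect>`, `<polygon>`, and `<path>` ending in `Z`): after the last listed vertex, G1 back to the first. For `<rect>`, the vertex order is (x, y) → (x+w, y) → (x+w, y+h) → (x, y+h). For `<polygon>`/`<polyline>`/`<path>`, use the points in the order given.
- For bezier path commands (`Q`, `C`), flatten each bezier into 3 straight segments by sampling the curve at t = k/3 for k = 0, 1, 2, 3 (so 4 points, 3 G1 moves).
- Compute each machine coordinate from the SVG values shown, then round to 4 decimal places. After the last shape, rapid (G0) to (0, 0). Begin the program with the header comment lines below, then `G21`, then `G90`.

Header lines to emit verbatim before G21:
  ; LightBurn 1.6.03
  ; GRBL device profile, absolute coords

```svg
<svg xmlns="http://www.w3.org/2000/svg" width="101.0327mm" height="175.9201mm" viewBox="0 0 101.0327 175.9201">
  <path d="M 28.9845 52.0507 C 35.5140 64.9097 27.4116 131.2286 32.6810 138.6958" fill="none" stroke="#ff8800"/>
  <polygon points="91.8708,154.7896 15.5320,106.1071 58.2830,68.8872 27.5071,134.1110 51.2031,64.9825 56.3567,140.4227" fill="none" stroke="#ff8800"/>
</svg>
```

; LightBurn 1.6.03
; GRBL device profile, absolute coords
G21
G90
G0 X28.9845 Y123.8694
M3 S948
G01 X31.6739 Y97.3501 F1051
G01 X30.8317 Y60.1490
G01 X32.6810 Y37.2243
M5
G0 X91.8708 Y21.1305
M3 S948
G01 X15.5320 Y69.8130 F1051
G01 X58.2830 Y107.0329
G01 X27.5071 Y41.8091
G01 X51.2031 Y110.9376
G01 X56.3567 Y35.4974
G01 X91.8708 Y21.1305
M5
G0 X0.0000 Y0.0000

viewBox `0 0 101.0327 175.9201` with mm width/height → 1 unit = 1 mm. Flip: y_m = 175.9201 − y_svg.

**Shape 1** — `<path>` cubic bezier, stroke `#ff8800` → cut (S948, F1051). Control points (SVG): P0=(28.9845,52.0507), P1=(35.5140,64.9097), P2=(27.4116,131.2286), P3=(32.6810,138.6958); sampled at t=k/3. Machine vertices: (28.9845,123.8694) → (31.6739,97.3501) → (30.8317,60.1490) → (32.6810,37.2243). Open path.

**Shape 2** — `<polygon>` closed polygon, stroke `#ff8800` → cut (S948, F1051). Machine vertices: (91.8708,21.1305) → (15.5320,69.8130) → (58.2830,107.0329) → (27.5071,41.8091) → (51.2031,110.9376) → (56.3567,35.4974) → (91.8708,21.1305). Closed: final G1 returns to the first vertex.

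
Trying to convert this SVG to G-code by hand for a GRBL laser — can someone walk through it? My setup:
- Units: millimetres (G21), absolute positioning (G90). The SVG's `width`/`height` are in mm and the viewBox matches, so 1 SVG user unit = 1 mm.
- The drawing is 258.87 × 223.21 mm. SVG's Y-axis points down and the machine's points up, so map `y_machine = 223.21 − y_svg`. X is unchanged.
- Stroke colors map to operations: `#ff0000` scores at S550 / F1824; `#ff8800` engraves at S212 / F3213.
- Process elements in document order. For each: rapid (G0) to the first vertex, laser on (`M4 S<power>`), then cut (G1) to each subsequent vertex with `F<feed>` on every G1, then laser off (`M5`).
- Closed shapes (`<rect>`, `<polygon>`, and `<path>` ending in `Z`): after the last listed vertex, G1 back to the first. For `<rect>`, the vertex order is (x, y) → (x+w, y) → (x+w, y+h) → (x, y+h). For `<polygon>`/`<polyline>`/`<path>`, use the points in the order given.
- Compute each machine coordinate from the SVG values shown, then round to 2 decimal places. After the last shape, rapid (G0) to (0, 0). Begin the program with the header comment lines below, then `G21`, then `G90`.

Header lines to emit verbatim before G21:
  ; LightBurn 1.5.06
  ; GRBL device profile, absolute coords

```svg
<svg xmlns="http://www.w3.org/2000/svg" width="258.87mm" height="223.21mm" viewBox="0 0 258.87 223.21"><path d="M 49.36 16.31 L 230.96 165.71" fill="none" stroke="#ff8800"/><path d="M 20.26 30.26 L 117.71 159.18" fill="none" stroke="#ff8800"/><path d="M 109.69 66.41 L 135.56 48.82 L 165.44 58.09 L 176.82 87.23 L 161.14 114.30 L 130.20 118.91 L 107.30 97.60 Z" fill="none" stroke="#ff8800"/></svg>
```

1 u = 1 mm; y_m = 223.21 − y.

[1] `<path>` line segment, #ff8800→engrave S212 F3213: (49.36,206.90) → (230.96,57.50)

[2] `<path>` line segment, #ff8800→engrave S212 F3213: (20.26,192.95) → (117.71,64.03)

[3] `<path>` regular polygon, #ff8800→engrave S212 F3213: (109.69,156.80) → (135.56,174.39) → (165.44,165.12) → (176.82,135.98) → (161.14,108.91) → (130.20,104.30) → (107.30,125.61) → (109.69,156.80) (closed)

; LightBurn 1.5.06
; GRBL device profile, absolute coords
G21
G90
G0 X49.36 Y206.90
M4 S212
G1 X230.96 Y57.50 F3213
M5
G0 X20.26 Y192.95
M4 S212
G1 X117.71 Y64.03 F3213
M5
G0 X109.69 Y156.80
M4 S212
G1 X135.56 Y174.39 F3213
G1 X165.44 Y165.12 F3213
G1 X176.82 Y135.98 F3213
G1 X161.14 Y108.91 F3213
G1 X130.20 Y104.30 F3213
G1 X107.30 Y125.61 F3213
G1 X109.69 Y156.80 F3213
M5
G0 X0.00 Y0.00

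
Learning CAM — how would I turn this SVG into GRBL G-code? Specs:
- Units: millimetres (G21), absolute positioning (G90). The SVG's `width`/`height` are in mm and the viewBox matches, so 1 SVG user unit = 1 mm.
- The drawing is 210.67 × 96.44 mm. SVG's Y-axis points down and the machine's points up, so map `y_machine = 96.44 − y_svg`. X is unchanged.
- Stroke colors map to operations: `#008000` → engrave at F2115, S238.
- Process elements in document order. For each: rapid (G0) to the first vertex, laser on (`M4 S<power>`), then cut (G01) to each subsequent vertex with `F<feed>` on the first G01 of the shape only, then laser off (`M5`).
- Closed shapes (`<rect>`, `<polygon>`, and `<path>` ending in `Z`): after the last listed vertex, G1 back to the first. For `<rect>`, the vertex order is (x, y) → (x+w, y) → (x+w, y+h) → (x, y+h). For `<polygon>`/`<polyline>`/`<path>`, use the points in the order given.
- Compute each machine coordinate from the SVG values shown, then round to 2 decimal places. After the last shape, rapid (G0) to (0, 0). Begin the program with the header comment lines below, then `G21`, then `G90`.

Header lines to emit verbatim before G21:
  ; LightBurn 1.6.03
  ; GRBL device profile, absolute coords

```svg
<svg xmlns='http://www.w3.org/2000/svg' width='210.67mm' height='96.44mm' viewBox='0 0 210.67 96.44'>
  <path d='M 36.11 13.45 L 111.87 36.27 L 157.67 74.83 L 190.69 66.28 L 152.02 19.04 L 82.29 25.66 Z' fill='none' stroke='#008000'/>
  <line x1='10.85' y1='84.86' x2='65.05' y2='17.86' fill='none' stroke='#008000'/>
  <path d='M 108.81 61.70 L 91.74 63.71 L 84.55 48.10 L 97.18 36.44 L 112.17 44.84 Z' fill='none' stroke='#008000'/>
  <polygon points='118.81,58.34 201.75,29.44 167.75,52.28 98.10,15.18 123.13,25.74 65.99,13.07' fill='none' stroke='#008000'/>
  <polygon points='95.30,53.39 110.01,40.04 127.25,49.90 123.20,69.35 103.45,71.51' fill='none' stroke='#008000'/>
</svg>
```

1 u = 1 mm; y_m = 96.44 − y.

[1] `<path>` closed polygon, #008000→engrave S238 F2115: (36.11,82.99) → (111.87,60.17) → (157.67,21.61) → (190.69,30.16) → (152.02,77.40) → (82.29,70.78) → (36.11,82.99) (closed)

[2] `<line>` line segment, #008000→engrave S238 F2115: (10.85,11.58) → (65.05,78.58)

[3] `<path>` regular polygon, #008000→engrave S238 F2115: (108.81,34.74) → (91.74,32.73) → (84.55,48.34) → (97.18,60.00) → (112.17,51.60) → (108.81,34.74) (closed)

[4] `<polygon>` closed polygon, #008000→engrave S238 F2115: (118.81,38.10) → (201.75,67.00) → (167.75,44.16) → (98.10,81.26) → (123.13,70.70) → (65.99,83.37) → (118.81,38.10) (closed)

[5] `<polygon>` regular polygon, #008000→engrave S238 F2115: (95.30,43.05) → (110.01,56.40) → (127.25,46.54) → (123.20,27.09) → (103.45,24.93) → (95.30,43.05) (closed)

; LightBurn 1.6.03
; GRBL device profile, absolute coords
G21
G90
G0 X36.11 Y82.99
M4 S238
G01 X111.87 Y60.17 F2115
G01 X157.67 Y21.61
G01 X190.69 Y30.16
G01 X152.02 Y77.40
G01 X82.29 Y70.78
G01 X36.11 Y82.99
M5
G0 X10.85 Y11.58
M4 S238
G01 X65.05 Y78.58 F2115
M5
G0 X108.81 Y34.74
M4 S238
G01 X91.74 Y32.73 F2115
G01 X84.55 Y48.34
G01 X97.18 Y60.00
G01 X112.17 Y51.60
G01 X108.81 Y34.74
M5
G0 X118.81 Y38.10
M4 S238
G01 X201.75 Y67.00 F2115
G01 X167.75 Y44.16
G01 X98.10 Y81.26
G01 X123.13 Y70.70
G01 X65.99 Y83.37
G01 X118.81 Y38.10
M5
G0 X95.30 Y43.05
M4 S238
G01 X110.01 Y56.40 F2115
G01 X127.25 Y46.54
G01 X123.20 Y27.09
G01 X103.45 Y24.93
G01 X95.30 Y43.05
M5
G0 X0.00 Y0.00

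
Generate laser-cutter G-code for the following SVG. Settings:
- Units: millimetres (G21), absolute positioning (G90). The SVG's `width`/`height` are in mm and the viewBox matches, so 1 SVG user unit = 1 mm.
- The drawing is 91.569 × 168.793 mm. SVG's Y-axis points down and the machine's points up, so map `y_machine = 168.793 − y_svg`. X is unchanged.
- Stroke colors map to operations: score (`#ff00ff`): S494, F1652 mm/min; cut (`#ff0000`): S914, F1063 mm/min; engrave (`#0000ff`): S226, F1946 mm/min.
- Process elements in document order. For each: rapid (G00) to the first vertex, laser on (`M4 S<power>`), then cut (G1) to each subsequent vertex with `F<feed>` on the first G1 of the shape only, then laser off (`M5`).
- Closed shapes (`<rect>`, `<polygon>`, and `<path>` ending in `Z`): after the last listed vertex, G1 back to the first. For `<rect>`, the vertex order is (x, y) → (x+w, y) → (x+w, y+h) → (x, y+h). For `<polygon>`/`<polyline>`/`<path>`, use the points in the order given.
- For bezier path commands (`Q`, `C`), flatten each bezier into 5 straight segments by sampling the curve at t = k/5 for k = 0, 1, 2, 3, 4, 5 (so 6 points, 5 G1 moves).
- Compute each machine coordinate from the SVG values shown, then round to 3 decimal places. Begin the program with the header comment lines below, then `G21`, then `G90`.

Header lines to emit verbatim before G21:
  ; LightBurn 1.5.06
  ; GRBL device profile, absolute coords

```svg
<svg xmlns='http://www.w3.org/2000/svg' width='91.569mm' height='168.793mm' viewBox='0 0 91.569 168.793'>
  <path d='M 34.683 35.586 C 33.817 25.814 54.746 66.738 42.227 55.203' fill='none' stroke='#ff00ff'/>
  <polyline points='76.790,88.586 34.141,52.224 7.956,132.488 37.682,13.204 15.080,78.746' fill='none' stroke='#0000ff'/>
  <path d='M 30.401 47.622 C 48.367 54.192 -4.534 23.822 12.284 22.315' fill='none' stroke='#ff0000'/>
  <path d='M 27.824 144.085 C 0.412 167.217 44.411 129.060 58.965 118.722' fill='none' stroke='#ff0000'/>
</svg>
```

1 u = 1 mm; y_m = 168.793 − y.

[1] `<path>` cubic bezier, #ff00ff→score S494 F1652: (34.683,133.207) → (36.337,133.812) → (40.570,127.201) → (44.730,118.326) → (46.167,112.139) → (42.227,113.590)

[2] `<polyline>` open polyline, #0000ff→engrave S226 F1946: (76.790,80.207) → (34.141,116.569) → (7.956,36.305) → (37.682,155.589) → (15.080,90.047)

[3] `<path>` cubic bezier, #ff0000→cut S914 F1063: (30.401,121.171) → (33.801,121.135) → (26.942,126.807) → (16.570,135.027) → (9.435,142.637) → (12.284,146.478)

[4] `<path>` cubic bezier, #ff0000→cut S914 F1063: (27.824,24.708) → (19.139,17.471) → (22.752,20.665) → (33.821,30.015) → (47.506,41.243) → (58.965,50.071)

; LightBurn 1.5.06
; GRBL device profile, absolute coords
G21
G90
G00 X34.683 Y133.207
M4 S494
G1 X36.337 Y133.812 F1652
G1 X40.570 Y127.201
G1 X44.730 Y118.326
G1 X46.167 Y112.139
G1 X42.227 Y113.590
M5
G00 X76.790 Y80.207
M4 S226
G1 X34.141 Y116.569 F1946
G1 X7.956 Y36.305
G1 X37.682 Y155.589
G1 X15.080 Y90.047
M5
G00 X30.401 Y121.171
M4 S914
G1 X33.801 Y121.135 F1063
G1 X26.942 Y126.807
G1 X16.570 Y135.027
G1 X9.435 Y142.637
G1 X12.284 Y146.478
M5
G00 X27.824 Y24.708
M4 S914
G1 X19.139 Y17.471 F1063
G1 X22.752 Y20.665
G1 X33.821 Y30.015
G1 X47.506 Y41.243
G1 X58.965 Y50.071
M5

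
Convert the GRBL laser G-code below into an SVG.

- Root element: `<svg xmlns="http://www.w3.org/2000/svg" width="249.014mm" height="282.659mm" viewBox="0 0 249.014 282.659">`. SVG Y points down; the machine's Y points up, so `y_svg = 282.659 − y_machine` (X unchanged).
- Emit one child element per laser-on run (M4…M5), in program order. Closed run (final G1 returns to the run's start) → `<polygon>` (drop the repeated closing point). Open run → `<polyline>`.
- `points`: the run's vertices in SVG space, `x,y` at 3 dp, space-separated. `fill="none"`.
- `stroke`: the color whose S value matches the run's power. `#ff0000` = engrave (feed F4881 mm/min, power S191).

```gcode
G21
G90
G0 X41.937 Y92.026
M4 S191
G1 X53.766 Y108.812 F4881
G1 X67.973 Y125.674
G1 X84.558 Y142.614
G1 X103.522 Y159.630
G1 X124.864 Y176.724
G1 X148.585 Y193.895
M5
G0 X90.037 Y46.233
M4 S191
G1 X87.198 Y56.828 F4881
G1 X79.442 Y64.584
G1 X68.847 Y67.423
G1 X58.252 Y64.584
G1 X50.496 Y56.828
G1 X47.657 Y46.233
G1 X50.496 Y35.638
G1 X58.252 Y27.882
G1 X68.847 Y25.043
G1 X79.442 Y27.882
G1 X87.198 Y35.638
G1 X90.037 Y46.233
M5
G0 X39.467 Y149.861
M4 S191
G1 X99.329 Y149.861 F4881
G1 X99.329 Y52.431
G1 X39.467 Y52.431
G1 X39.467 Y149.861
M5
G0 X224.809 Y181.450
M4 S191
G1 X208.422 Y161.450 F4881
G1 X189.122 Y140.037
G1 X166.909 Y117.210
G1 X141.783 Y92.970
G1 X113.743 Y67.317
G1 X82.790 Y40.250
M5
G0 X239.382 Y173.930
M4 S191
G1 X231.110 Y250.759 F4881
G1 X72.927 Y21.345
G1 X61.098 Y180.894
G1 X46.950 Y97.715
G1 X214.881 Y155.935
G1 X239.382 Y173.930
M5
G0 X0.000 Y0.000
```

Each laser-on run becomes one SVG element. Flip Y back into SVG space with y_svg = 282.659 − y_machine. Every run uses S191, so all elements get stroke `#ff0000` (engrave).

Run 1: The run is open, so emit a `<polyline>` with points (Y-flipped): 41.937,190.633 53.766,173.847 67.973,156.985 84.558,140.045 103.522,123.029 124.864,105.935 148.585,88.764.

Run 2: The run returns to its start, so emit a `<polygon>` with points (Y-flipped): 90.037,236.426 87.198,225.831 79.442,218.075 68.847,215.236 58.252,218.075 50.496,225.831 47.657,236.426 50.496,247.021 58.252,254.777 68.847,257.616 79.442,254.777 87.198,247.021.

Run 3: The run returns to its start, so emit a `<polygon>` with points (Y-flipped): 39.467,132.798 99.329,132.798 99.329,230.228 39.467,230.228.

Run 4: The run is open, so emit a `<polyline>` with points (Y-flipped): 224.809,101.209 208.422,121.209 189.122,142.622 166.909,165.449 141.783,189.689 113.743,215.342 82.790,242.409.

Run 5: The run returns to its start, so emit a `<polygon>` with points (Y-flipped): 239.382,108.729 231.110,31.900 72.927,261.314 61.098,101.765 46.950,184.944 214.881,126.724.

<svg xmlns="http://www.w3.org/2000/svg" width="249.014mm" height="282.659mm" viewBox="0 0 249.014 282.659">
  <polyline points="41.937,190.633 53.766,173.847 67.973,156.985 84.558,140.045 103.522,123.029 124.864,105.935 148.585,88.764" fill="none" stroke="#ff0000"/>
  <polygon points="90.037,236.426 87.198,225.831 79.442,218.075 68.847,215.236 58.252,218.075 50.496,225.831 47.657,236.426 50.496,247.021 58.252,254.777 68.847,257.616 79.442,254.777 87.198,247.021" fill="none" stroke="#ff0000"/>
  <polygon points="39.467,132.798 99.329,132.798 99.329,230.228 39.467,230.228" fill="none" stroke="#ff0000"/>
  <polyline points="224.809,101.209 208.422,121.209 189.122,142.622 166.909,165.449 141.783,189.689 113.743,215.342 82.790,242.409" fill="none" stroke="#ff0000"/>
  <polygon points="239.382,108.729 231.110,31.900 72.927,261.314 61.098,101.765 46.950,184.944 214.881,126.724" fill="none" stroke="#ff0000"/>
</svg>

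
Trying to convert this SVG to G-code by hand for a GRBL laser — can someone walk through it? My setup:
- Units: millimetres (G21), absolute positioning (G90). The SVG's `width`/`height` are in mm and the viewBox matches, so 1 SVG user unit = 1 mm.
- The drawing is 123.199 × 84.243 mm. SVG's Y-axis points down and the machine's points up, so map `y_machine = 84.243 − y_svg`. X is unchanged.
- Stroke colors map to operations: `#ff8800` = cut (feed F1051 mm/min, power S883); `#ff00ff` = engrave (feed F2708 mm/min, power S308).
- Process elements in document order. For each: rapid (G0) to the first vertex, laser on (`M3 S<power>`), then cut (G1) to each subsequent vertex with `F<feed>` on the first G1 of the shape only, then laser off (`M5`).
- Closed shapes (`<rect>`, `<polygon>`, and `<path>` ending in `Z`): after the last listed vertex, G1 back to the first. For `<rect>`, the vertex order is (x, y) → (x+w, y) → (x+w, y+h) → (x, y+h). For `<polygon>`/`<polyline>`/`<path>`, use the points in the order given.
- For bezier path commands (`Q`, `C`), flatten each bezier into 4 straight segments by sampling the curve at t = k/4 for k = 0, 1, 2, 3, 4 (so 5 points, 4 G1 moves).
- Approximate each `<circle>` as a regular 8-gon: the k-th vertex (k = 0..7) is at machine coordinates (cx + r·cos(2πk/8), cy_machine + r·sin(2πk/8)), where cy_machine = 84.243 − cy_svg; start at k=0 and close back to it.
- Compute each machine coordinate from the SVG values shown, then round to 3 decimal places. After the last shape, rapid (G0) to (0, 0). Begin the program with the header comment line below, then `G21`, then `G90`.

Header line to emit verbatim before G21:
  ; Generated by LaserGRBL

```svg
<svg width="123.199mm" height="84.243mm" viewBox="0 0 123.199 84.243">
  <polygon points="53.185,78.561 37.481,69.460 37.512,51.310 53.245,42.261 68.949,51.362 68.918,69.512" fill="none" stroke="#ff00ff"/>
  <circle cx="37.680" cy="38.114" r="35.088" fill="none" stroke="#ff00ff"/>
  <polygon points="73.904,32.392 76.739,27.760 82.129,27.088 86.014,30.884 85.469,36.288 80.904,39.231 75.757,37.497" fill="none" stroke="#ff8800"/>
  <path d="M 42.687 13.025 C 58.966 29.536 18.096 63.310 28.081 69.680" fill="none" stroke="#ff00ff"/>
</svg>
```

; Generated by LaserGRBL
G21
G90
G0 X53.185 Y5.682
M3 S308
G1 X37.481 Y14.783 F2708
G1 X37.512 Y32.933
G1 X53.245 Y41.982
G1 X68.949 Y32.881
G1 X68.918 Y14.731
G1 X53.185 Y5.682
M5
G0 X72.768 Y46.129
M3 S308
G1 X62.491 Y70.940 F2708
G1 X37.680 Y81.217
G1 X12.869 Y70.940
G1 X2.592 Y46.129
G1 X12.869 Y21.318
G1 X37.680 Y11.041
G1 X62.491 Y21.318
G1 X72.768 Y46.129
M5
G0 X73.904 Y51.851
M3 S883
G1 X76.739 Y56.483 F1051
G1 X82.129 Y57.155
G1 X86.014 Y53.359
G1 X85.469 Y47.955
G1 X80.904 Y45.012
G1 X75.757 Y46.746
G1 X73.904 Y51.851
M5
G0 X42.687 Y71.218
M3 S308
G1 X45.868 Y56.296 F2708
G1 X37.744 Y39.088
G1 X28.440 Y23.781
G1 X28.081 Y14.563
M5
G0 X0.000 Y0.000

Since the viewBox matches the mm dimensions, user units are millimetres directly. The only transform is the Y-flip y_m = 84.243 − y_svg.

Shape 1 is a regular polygon drawn with `<polygon>`. Its stroke #ff00ff means engrave at S308, F2708. After flipping Y the toolpath is (53.185,5.682) → (37.481,14.783) → (37.512,32.933) → (53.245,41.982) → (68.949,32.881) → (68.918,14.731) → (53.185,5.682), returning to the start.

Shape 2 is a circle drawn with `<circle>`. Its stroke #ff00ff means engrave at S308, F2708. After flipping Y the toolpath is (72.768,46.129) → (62.491,70.940) → (37.680,81.217) → (12.869,70.940) → (2.592,46.129) → (12.869,21.318) → (37.680,11.041) → (62.491,21.318) → (72.768,46.129), returning to the start.

Shape 3 is a regular polygon drawn with `<polygon>`. Its stroke #ff8800 means cut at S883, F1051. After flipping Y the toolpath is (73.904,51.851) → (76.739,56.483) → (82.129,57.155) → (86.014,53.359) → (85.469,47.955) → (80.904,45.012) → (75.757,46.746) → (73.904,51.851), returning to the start.

Shape 4 is a cubic bezier drawn with `<path>`. Its stroke #ff00ff means engrave at S308, F2708. After flipping Y the toolpath is (42.687,71.218) → (45.868,56.296) → (37.744,39.088) → (28.440,23.781) → (28.081,14.563).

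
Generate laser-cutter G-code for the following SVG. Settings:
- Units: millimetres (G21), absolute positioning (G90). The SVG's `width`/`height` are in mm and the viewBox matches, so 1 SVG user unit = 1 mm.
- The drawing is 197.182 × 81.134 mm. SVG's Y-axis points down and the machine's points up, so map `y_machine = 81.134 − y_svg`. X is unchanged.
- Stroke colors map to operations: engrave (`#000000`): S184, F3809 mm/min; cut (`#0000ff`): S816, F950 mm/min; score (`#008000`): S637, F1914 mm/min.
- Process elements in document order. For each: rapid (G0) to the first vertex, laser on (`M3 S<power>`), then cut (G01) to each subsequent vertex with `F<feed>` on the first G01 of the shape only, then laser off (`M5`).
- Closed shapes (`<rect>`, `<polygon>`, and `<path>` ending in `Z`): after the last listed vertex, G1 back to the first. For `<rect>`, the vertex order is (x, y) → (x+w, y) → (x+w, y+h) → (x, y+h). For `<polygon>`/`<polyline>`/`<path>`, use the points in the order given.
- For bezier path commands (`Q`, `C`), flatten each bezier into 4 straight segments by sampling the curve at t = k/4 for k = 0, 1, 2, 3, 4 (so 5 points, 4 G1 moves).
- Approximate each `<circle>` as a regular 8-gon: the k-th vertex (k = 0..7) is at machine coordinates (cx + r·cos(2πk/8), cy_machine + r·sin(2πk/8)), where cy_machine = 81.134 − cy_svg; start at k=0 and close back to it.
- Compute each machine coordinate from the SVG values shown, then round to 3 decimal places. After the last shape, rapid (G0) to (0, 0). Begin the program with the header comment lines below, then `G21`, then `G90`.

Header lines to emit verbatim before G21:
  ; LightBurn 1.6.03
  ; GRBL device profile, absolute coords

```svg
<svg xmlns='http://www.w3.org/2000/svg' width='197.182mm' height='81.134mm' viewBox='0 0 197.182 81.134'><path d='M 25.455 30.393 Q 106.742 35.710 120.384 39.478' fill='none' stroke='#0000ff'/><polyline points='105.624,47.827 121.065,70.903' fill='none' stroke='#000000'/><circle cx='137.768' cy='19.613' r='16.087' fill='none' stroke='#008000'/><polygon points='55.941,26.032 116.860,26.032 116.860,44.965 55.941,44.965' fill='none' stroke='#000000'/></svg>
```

; LightBurn 1.6.03
; GRBL device profile, absolute coords
G21
G90
G0 X25.455 Y50.741
M3 S816
G01 X61.871 Y48.179 F950
G01 X89.831 Y45.811
G01 X109.335 Y43.637
G01 X120.384 Y41.656
M5
G0 X105.624 Y33.307
M3 S184
G01 X121.065 Y10.231 F3809
M5
G0 X153.855 Y61.521
M3 S637
G01 X149.143 Y72.896 F1914
G01 X137.768 Y77.608
G01 X126.393 Y72.896
G01 X121.681 Y61.521
G01 X126.393 Y50.146
G01 X137.768 Y45.434
G01 X149.143 Y50.146
G01 X153.855 Y61.521
M5
G0 X55.941 Y55.102
M3 S184
G01 X116.860 Y55.102 F3809
G01 X116.860 Y36.169
G01 X55.941 Y36.169
G01 X55.941 Y55.102
M5
G0 X0.000 Y0.000

viewBox `0 0 197.182 81.134` with mm width/height → 1 unit = 1 mm. Flip: y_m = 81.134 − y_svg.

**Shape 1** — `<path>` quadratic bezier, stroke `#0000ff` → cut (S816, F950). Control points (SVG): P0=(25.455,30.393), P1=(106.742,35.710), P2=(120.384,39.478); sampled at t=k/4. Machine vertices: (25.455,50.741) → (61.871,48.179) → (89.831,45.811) → (109.335,43.637) → (120.384,41.656). Open path.

**Shape 2** — `<polyline>` line segment, stroke `#000000` → engrave (S184, F3809). Machine vertices: (105.624,33.307) → (121.065,10.231). Open path.

**Shape 3** — `<circle>` circle, stroke `#008000` → score (S637, F1914). Machine vertices: (153.855,61.521) → (149.143,72.896) → (137.768,77.608) → (126.393,72.896) → (121.681,61.521) → (126.393,50.146) → (137.768,45.434) → (149.143,50.146) → (153.855,61.521). Closed: final G1 returns to the first vertex.

**Shape 4** — `<polygon>` rectangle, stroke `#000000` → engrave (S184, F3809). Machine vertices: (55.941,55.102) → (116.860,55.102) → (116.860,36.169) → (55.941,36.169) → (55.941,55.102). Closed: final G1 returns to the first vertex.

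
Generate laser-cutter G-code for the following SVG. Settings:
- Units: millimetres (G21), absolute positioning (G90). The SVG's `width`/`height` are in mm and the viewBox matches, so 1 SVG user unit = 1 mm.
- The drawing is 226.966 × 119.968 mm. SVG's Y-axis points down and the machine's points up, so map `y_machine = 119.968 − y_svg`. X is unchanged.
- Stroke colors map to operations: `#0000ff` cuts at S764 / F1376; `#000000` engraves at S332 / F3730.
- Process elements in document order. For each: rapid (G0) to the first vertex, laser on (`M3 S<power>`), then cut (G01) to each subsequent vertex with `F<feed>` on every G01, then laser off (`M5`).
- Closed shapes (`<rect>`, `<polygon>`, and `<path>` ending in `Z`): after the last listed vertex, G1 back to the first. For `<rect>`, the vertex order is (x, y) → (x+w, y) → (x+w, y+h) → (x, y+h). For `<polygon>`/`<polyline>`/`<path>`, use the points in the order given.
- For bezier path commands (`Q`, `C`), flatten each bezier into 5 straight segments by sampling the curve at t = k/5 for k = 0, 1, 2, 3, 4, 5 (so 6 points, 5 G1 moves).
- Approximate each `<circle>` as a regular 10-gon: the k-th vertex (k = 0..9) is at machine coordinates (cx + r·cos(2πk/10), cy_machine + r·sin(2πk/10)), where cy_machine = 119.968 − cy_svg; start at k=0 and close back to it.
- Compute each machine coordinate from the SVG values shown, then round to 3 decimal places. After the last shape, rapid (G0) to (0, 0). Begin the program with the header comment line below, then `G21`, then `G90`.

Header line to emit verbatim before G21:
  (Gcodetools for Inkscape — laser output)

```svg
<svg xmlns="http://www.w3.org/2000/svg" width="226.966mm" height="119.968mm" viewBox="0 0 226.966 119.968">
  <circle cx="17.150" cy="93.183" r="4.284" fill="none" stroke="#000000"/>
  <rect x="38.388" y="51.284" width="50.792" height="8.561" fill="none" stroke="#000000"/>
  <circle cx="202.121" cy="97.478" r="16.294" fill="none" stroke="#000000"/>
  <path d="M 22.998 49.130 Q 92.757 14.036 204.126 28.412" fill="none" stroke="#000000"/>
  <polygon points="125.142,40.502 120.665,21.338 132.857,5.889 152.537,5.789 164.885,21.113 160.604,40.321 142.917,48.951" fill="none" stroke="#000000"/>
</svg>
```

Since the viewBox matches the mm dimensions, user units are millimetres directly. The only transform is the Y-flip y_m = 119.968 − y_svg.

Shape 1 is a circle drawn with `<circle>`. Its stroke #000000 means engrave at S332, F3730. After flipping Y the toolpath is (21.434,26.785) → (20.616,29.303) → (18.474,30.859) → (15.826,30.859) → (13.684,29.303) → (12.866,26.785) → (13.684,24.267) → (15.826,22.711) → (18.474,22.711) → (20.616,24.267) → (21.434,26.785), returning to the start.

Shape 2 is a rectangle drawn with `<rect>`. Its stroke #000000 means engrave at S332, F3730. After flipping Y the toolpath is (38.388,68.684) → (89.180,68.684) → (89.180,60.123) → (38.388,60.123) → (38.388,68.684), returning to the start.

Shape 3 is a circle drawn with `<circle>`. Its stroke #000000 means engrave at S332, F3730. After flipping Y the toolpath is (218.415,22.490) → (215.303,32.067) → (207.156,37.987) → (197.086,37.987) → (188.939,32.067) → (185.827,22.490) → (188.939,12.913) → (197.086,6.993) → (207.156,6.993) → (215.303,12.913) → (218.415,22.490), returning to the start.

Shape 4 is a quadratic bezier drawn with `<path>`. Its stroke #000000 means engrave at S332, F3730. After flipping Y the toolpath is (22.998,70.838) → (52.566,82.897) → (85.463,90.998) → (121.688,95.142) → (161.243,95.328) → (204.126,91.556).

Shape 5 is a regular polygon drawn with `<polygon>`. Its stroke #000000 means engrave at S332, F3730. After flipping Y the toolpath is (125.142,79.466) → (120.665,98.630) → (132.857,114.079) → (152.537,114.179) → (164.885,98.855) → (160.604,79.647) → (142.917,71.017) → (125.142,79.466), returning to the start.

(Gcodetools for Inkscape — laser output)
G21
G90
G0 X21.434 Y26.785
M3 S332
G01 X20.616 Y29.303 F3730
G01 X18.474 Y30.859 F3730
G01 X15.826 Y30.859 F3730
G01 X13.684 Y29.303 F3730
G01 X12.866 Y26.785 F3730
G01 X13.684 Y24.267 F3730
G01 X15.826 Y22.711 F3730
G01 X18.474 Y22.711 F3730
G01 X20.616 Y24.267 F3730
G01 X21.434 Y26.785 F3730
M5
G0 X38.388 Y68.684
M3 S332
G01 X89.180 Y68.684 F3730
G01 X89.180 Y60.123 F3730
G01 X38.388 Y60.123 F3730
G01 X38.388 Y68.684 F3730
M5
G0 X218.415 Y22.490
M3 S332
G01 X215.303 Y32.067 F3730
G01 X207.156 Y37.987 F3730
G01 X197.086 Y37.987 F3730
G01 X188.939 Y32.067 F3730
G01 X185.827 Y22.490 F3730
G01 X188.939 Y12.913 F3730
G01 X197.086 Y6.993 F3730
G01 X207.156 Y6.993 F3730
G01 X215.303 Y12.913 F3730
G01 X218.415 Y22.490 F3730
M5
G0 X22.998 Y70.838
M3 S332
G01 X52.566 Y82.897 F3730
G01 X85.463 Y90.998 F3730
G01 X121.688 Y95.142 F3730
G01 X161.243 Y95.328 F3730
G01 X204.126 Y91.556 F3730
M5
G0 X125.142 Y79.466
M3 S332
G01 X120.665 Y98.630 F3730
G01 X132.857 Y114.079 F3730
G01 X152.537 Y114.179 F3730
G01 X164.885 Y98.855 F3730
G01 X160.604 Y79.647 F3730
G01 X142.917 Y71.017 F3730
G01 X125.142 Y79.466 F3730
M5
G0 X0.000 Y0.000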